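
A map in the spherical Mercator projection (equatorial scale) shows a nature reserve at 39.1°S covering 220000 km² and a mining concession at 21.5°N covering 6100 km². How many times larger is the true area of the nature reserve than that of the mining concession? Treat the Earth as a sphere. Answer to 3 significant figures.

25.1

Since Mercator area scale is 1/cos²φ, the true area equals the apparent area multiplied by cos²φ.
True area of nature reserve: 220000 × cos²(39.1°) = 220000 × 0.6022 = 132500 km².
True area of mining concession: 6100 × cos²(21.5°) = 6100 × 0.8657 = 5281 km².
Ratio = 132500 / 5281 ≈ 25.1.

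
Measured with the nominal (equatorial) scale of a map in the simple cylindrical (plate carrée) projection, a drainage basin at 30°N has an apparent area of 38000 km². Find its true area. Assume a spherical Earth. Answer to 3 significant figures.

32900 km²

In the plate carrée (x = Rλ, y = Rφ), meridians are true-scale (h = 1) and parallels are stretched by k = sec φ.
Areal scale = h·k = 1 × sec φ; at 30°, h = 1.000, k = 1.155, so h·k = 1.155.
True area = apparent / (areal scale) = 38000 / 1.155 ≈ 32900 km².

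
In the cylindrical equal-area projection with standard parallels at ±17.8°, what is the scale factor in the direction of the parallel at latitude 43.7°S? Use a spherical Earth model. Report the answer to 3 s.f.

1.32

For cylindrical equal-area with standard parallel φ₀, h = cos φ / cos φ₀ and k = cos φ₀ / cos φ, so h·k = 1.
k = cos 17.8° / cos 43.7° = 0.9521/0.7230 = 1.317.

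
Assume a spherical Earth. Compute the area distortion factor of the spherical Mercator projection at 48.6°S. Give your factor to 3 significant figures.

2.29

The Mercator projection is conformal; its linear scale factor is the same in every direction and equals sec φ = 1/cos φ.
Areal scale = k² = sec²φ = 1/cos²(48.6°) = 1/0.6613² = 2.287.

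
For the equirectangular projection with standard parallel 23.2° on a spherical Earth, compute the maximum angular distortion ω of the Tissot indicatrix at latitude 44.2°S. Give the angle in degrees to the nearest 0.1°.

In the equirectangular projection with standard parallel φ₀ = 23.2° (x = Rλ cos φ₀, y = Rφ), meridians are true-scale (h = 1) and the parallel scale is k = cos φ₀ / cos φ.
At 44.2°: h = 1.000, k = 1.282; principal scales a = 1.282, b = 1.000.
sin(ω/2) = (a − b)/(a + b) = 0.2821/2.282 = 0.1236, so ω = 2 arcsin(0.1236) ≈ 14.2°.

14.2°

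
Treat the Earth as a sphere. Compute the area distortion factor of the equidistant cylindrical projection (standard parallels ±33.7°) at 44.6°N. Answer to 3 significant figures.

1.17

With standard parallel φ₀ = 33.7°, the equirectangular projection gives x = Rλ cos φ₀, y = Rφ, so h = 1 and k = cos 33.7° / cos φ.
Areal scale = h·k = 1 × cos φ₀ / cos φ; at 44.6°, h = 1.000, k = 1.168, so h·k = 1.168.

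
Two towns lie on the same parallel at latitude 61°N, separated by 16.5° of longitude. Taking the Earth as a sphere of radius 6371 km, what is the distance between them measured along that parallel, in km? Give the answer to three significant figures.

Arc length along a parallel = R cos φ · Δλ (with Δλ in radians).
= 6371 × cos 61° × (16.5° × π/180) = 6371 × 0.4848 × 0.2880 ≈ 889 km.

889 km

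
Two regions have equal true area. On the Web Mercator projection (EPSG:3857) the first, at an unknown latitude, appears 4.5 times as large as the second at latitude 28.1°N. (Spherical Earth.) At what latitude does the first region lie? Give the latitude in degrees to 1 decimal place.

65.4°

Mercator areal scale is sec²φ, so apparent-area ratio = sec²φ₁ / sec²φ₂ = cos²φ₂ / cos²φ₁.
cos²φ₂ / cos²φ₁ = 4.5  ⇒  cos φ₁ = cos 28.1° / √4.5 = 0.8821/2.121 = 0.4158.
φ₁ = arccos(0.4158) ≈ 65.4°.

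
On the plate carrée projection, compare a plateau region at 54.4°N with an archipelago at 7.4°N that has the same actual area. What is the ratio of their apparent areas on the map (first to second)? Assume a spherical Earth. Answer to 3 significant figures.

1.70

In the plate carrée (x = Rλ, y = Rφ), meridians are true-scale (h = 1) and parallels are stretched by k = sec φ.
Areal scale at 54.4°: h·k = 1.000 × 1.718 = 1.718.
Areal scale at 7.4°: h·k = 1.000 × 1.008 = 1.008.
Ratio = 1.718/1.008 ≈ 1.70.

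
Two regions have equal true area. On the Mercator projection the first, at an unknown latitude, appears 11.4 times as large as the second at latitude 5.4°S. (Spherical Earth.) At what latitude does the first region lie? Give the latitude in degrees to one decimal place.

For equal true areas on Mercator, apparent areas scale as sec²φ, so the ratio is cos²φ₂ / cos²φ₁.
cos²φ₂ / cos²φ₁ = 11.4  ⇒  cos φ₁ = cos 5.4° / √11.4 = 0.9956/3.376 = 0.2949.
φ₁ = arccos(0.2949) ≈ 72.9°.

72.9°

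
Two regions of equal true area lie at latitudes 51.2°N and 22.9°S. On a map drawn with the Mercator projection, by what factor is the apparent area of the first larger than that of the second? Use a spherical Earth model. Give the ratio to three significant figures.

2.16

Mercator areal scale is sec²φ.
At 51.2°: sec²(51.2°) = 1/0.6266² = 2.547.
At 22.9°: sec²(22.9°) = 1/0.9212² = 1.178.
Ratio = 2.547/1.178 = cos²(22.9°)/cos²(51.2°) ≈ 2.16.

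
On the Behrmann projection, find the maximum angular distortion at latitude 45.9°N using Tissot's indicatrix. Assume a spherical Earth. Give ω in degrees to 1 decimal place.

Behrmann is a cylindrical equal-area projection with standard parallels at ±30°. Cylindrical equal-area (φ₀ = 30°): h = cos φ / cos 30° along meridians, k = cos 30° / cos φ along parallels; h·k = 1.
At 45.9°: h = 0.8036, k = 1.244; principal scales a = 1.244, b = 0.8036.
sin(ω/2) = (a − b)/(a + b) = 0.4409/2.048 = 0.2153, so ω = 2 arcsin(0.2153) ≈ 24.9°.

24.9°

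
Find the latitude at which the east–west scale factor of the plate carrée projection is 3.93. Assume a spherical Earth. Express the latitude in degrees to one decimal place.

75.3°

Plate carrée: h = 1, k = sec φ along parallels.
sec φ = 3.93  ⇒  cos φ = 0.2545  ⇒  φ ≈ 75.3°.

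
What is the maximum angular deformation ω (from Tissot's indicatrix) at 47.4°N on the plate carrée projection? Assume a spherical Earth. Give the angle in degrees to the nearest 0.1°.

22.2°

For the equirectangular projection with φ₀ = 0 (plate carrée), h = 1 along meridians and k = sec φ along parallels.
At 47.4°: h = 1.000, k = 1.477; principal scales a = 1.477, b = 1.000.
sin(ω/2) = (a − b)/(a + b) = 0.4774/2.477 = 0.1927, so ω = 2 arcsin(0.1927) ≈ 22.2°.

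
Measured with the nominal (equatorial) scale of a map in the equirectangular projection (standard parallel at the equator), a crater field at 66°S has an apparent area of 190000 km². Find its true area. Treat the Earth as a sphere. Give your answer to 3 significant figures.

77300 km²

For the equirectangular projection with φ₀ = 0 (plate carrée), h = 1 along meridians and k = sec φ along parallels.
Areal scale = h·k = 1 × sec φ; at 66°, h = 1.000, k = 2.459, so h·k = 2.459.
True area = apparent / (areal scale) = 190000 / 2.459 ≈ 77300 km².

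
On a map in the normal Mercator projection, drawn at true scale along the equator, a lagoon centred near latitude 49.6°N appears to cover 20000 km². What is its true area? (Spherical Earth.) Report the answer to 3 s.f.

For Mercator, h = k = sec φ (a conformal cylindrical projection has a single point scale, 1/cos φ).
Areal scale = k² = sec²φ = 1/cos²(49.6°) = 1/0.6481² = 2.381.
True area = apparent / (areal scale) = 20000 / 2.381 ≈ 8400 km².

8400 km²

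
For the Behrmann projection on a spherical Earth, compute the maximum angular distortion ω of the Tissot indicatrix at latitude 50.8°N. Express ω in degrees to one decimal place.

35.5°

The Behrmann projection is cylindrical equal-area with φ₀ = 30°. Cylindrical equal-area (φ₀ = 30°): h = cos φ / cos 30° along meridians, k = cos 30° / cos φ along parallels; h·k = 1.
At 50.8°: h = 0.7298, k = 1.370; principal scales a = 1.370, b = 0.7298.
sin(ω/2) = (a − b)/(a + b) = 0.6404/2.100 = 0.3050, so ω = 2 arcsin(0.3050) ≈ 35.5°.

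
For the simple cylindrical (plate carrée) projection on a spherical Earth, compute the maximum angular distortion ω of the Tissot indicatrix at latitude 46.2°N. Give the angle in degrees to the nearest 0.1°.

21.0°

For the equirectangular projection with φ₀ = 0 (plate carrée), h = 1 along meridians and k = sec φ along parallels.
At 46.2°: h = 1.000, k = 1.445; principal scales a = 1.445, b = 1.000.
sin(ω/2) = (a − b)/(a + b) = 0.4448/2.445 = 0.1819, so ω = 2 arcsin(0.1819) ≈ 21.0°.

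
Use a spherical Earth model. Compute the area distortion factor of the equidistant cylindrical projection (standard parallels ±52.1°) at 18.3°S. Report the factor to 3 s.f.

0.647

In the equirectangular projection with standard parallel φ₀ = 52.1° (x = Rλ cos φ₀, y = Rφ), meridians are true-scale (h = 1) and the parallel scale is k = cos φ₀ / cos φ.
Areal scale = h·k = 1 × cos φ₀ / cos φ; at 18.3°, h = 1.000, k = 0.6470, so h·k = 0.6470.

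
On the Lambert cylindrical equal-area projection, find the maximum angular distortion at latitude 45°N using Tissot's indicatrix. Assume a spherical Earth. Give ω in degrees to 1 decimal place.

The Lambert cylindrical equal-area projection is the cylindrical equal-area projection with its standard parallel at the equator (φ₀ = 0). Cylindrical equal-area (φ₀ = 0°): h = cos φ / cos 0° along meridians, k = cos 0° / cos φ along parallels; h·k = 1.
At 45°: h = 0.7071, k = 1.414; principal scales a = 1.414, b = 0.7071.
sin(ω/2) = (a − b)/(a + b) = 0.7071/2.121 = 0.3333, so ω = 2 arcsin(0.3333) ≈ 38.9°.

38.9°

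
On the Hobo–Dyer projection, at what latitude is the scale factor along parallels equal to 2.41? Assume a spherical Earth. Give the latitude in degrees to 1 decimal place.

Hobo–Dyer is a cylindrical equal-area projection with standard parallels at ±37.5°. For cylindrical equal-area with standard parallel φ₀, h = cos φ / cos φ₀ and k = cos φ₀ / cos φ, so h·k = 1.
k = cos φ₀ / cos φ = 2.41  ⇒  cos φ = cos 37.5° / 2.41 = 0.3292.
φ = arccos(0.3292) ≈ 70.8°.

70.8°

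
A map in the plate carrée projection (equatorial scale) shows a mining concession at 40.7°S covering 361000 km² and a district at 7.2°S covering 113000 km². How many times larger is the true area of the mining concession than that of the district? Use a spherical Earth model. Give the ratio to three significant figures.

2.44

Plate carrée has h = 1 and k = sec φ, giving areal scale sec φ; true area = (apparent area) · cos φ.
True area of mining concession: 361000 × cos(40.7°) = 361000 × 0.7581 = 273700 km².
True area of district: 113000 × cos(7.2°) = 113000 × 0.9921 = 112100 km².
Ratio = 273700 / 112100 ≈ 2.44.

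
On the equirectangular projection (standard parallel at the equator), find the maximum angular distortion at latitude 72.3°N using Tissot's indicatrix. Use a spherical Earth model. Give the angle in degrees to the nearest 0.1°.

In the plate carrée (x = Rλ, y = Rφ), meridians are true-scale (h = 1) and parallels are stretched by k = sec φ.
At 72.3°: h = 1.000, k = 3.289; principal scales a = 3.289, b = 1.000.
sin(ω/2) = (a − b)/(a + b) = 2.289/4.289 = 0.5337, so ω = 2 arcsin(0.5337) ≈ 64.5°.

64.5°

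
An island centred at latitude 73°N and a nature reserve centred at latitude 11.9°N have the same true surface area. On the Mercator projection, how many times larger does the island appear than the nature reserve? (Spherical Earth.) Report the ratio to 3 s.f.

11.2

Mercator is conformal with k = sec φ, so areal scale = k² = sec²φ.
At 73°: sec²(73°) = 1/0.2924² = 11.70.
At 11.9°: sec²(11.9°) = 1/0.9785² = 1.044.
Ratio = 11.70/1.044 = cos²(11.9°)/cos²(73°) ≈ 11.2.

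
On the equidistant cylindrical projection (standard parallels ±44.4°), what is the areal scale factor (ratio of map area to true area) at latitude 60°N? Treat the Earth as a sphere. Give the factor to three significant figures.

1.43

In the equirectangular projection with standard parallel φ₀ = 44.4° (x = Rλ cos φ₀, y = Rφ), meridians are true-scale (h = 1) and the parallel scale is k = cos φ₀ / cos φ.
Areal scale = h·k = 1 × cos φ₀ / cos φ; at 60°, h = 1.000, k = 1.429, so h·k = 1.429.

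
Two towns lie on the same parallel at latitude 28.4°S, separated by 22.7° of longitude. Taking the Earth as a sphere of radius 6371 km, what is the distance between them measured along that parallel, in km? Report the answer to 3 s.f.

Arc length along a parallel = R cos φ · Δλ (with Δλ in radians).
= 6371 × cos 28.4° × (22.7° × π/180) = 6371 × 0.8796 × 0.3962 ≈ 2220 km.

2220 km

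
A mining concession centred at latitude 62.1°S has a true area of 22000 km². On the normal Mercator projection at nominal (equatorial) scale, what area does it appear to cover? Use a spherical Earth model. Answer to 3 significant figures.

For Mercator, h = k = sec φ (a conformal cylindrical projection has a single point scale, 1/cos φ).
Areal scale = k² = sec²φ = 1/cos²(62.1°) = 1/0.4679² = 4.567.
Apparent area = 22000 × 4.567 ≈ 100000 km².

100000 km²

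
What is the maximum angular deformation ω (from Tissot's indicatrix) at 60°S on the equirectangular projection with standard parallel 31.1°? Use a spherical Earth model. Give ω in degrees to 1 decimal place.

The equidistant cylindrical projection with φ₀ = 31.1° has h = 1 (meridians true) and k = cos φ₀ / cos φ along parallels.
At 60°: h = 1.000, k = 1.713; principal scales a = 1.713, b = 1.000.
sin(ω/2) = (a − b)/(a + b) = 0.7125/2.713 = 0.2627, so ω = 2 arcsin(0.2627) ≈ 30.5°.

30.5°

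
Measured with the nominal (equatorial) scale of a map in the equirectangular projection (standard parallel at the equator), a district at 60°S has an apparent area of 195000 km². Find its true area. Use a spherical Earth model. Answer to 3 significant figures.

In the plate carrée (x = Rλ, y = Rφ), meridians are true-scale (h = 1) and parallels are stretched by k = sec φ.
Areal scale = h·k = 1 × sec φ; at 60°, h = 1.000, k = 2.000, so h·k = 2.000.
True area = apparent / (areal scale) = 195000 / 2.000 ≈ 97500 km².

97500 km²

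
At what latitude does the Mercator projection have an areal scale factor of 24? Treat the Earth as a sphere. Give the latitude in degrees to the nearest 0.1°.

Mercator areal scale is sec²φ.
sec²φ = 24  ⇒  cos²φ = 0.04167  ⇒  cos φ = 0.2041.
φ = arccos(0.2041) ≈ 78.2°.

78.2°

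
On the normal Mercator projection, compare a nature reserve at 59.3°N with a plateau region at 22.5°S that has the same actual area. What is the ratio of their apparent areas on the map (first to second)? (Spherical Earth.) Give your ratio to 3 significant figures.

3.27

Mercator areal scale is sec²φ.
At 59.3°: sec²(59.3°) = 1/0.5105² = 3.837.
At 22.5°: sec²(22.5°) = 1/0.9239² = 1.172.
Ratio = 3.837/1.172 = cos²(22.5°)/cos²(59.3°) ≈ 3.27.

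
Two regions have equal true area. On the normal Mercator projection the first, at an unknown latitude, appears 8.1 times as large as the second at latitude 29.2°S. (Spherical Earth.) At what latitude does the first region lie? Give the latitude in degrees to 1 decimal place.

72.1°

Mercator areal scale is sec²φ, so apparent-area ratio = sec²φ₁ / sec²φ₂ = cos²φ₂ / cos²φ₁.
cos²φ₂ / cos²φ₁ = 8.1  ⇒  cos φ₁ = cos 29.2° / √8.1 = 0.8729/2.846 = 0.3067.
φ₁ = arccos(0.3067) ≈ 72.1°.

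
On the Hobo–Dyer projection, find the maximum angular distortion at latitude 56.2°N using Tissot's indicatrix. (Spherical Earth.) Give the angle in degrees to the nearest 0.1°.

39.8°

The Hobo–Dyer projection is cylindrical equal-area with φ₀ = 37.5°. For cylindrical equal-area with standard parallel φ₀, h = cos φ / cos φ₀ and k = cos φ₀ / cos φ, so h·k = 1.
At 56.2°: h = 0.7012, k = 1.426; principal scales a = 1.426, b = 0.7012.
sin(ω/2) = (a − b)/(a + b) = 0.7249/2.127 = 0.3408, so ω = 2 arcsin(0.3408) ≈ 39.8°.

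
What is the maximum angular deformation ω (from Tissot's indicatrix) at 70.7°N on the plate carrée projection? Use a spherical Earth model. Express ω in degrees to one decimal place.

60.4°

In the plate carrée (x = Rλ, y = Rφ), meridians are true-scale (h = 1) and parallels are stretched by k = sec φ.
At 70.7°: h = 1.000, k = 3.026; principal scales a = 3.026, b = 1.000.
sin(ω/2) = (a − b)/(a + b) = 2.026/4.026 = 0.5032, so ω = 2 arcsin(0.5032) ≈ 60.4°.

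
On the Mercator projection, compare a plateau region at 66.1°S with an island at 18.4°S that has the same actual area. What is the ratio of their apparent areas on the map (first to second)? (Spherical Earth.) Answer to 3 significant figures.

Mercator areal scale is sec²φ.
At 66.1°: sec²(66.1°) = 1/0.4051² = 6.092.
At 18.4°: sec²(18.4°) = 1/0.9489² = 1.111.
Ratio = 6.092/1.111 = cos²(18.4°)/cos²(66.1°) ≈ 5.49.

5.49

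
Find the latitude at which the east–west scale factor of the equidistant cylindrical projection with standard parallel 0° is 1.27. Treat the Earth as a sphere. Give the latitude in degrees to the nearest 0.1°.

Plate carrée: h = 1, k = sec φ along parallels.
sec φ = 1.27  ⇒  cos φ = 0.7874  ⇒  φ ≈ 38.1°.

38.1°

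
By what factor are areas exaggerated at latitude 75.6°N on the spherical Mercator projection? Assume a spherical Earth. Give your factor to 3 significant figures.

16.2

Mercator is conformal, so the point scale is isotropic: h = k = sec φ = 1/cos φ.
Areal scale = k² = sec²φ = 1/cos²(75.6°) = 1/0.2487² = 16.17.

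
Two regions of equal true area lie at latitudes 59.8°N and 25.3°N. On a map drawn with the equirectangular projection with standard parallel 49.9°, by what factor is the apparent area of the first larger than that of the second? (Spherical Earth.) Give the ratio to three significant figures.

The equidistant cylindrical projection with φ₀ = 49.9° has h = 1 (meridians true) and k = cos φ₀ / cos φ along parallels.
Areal scale at 59.8°: h·k = 1.000 × 1.281 = 1.281.
Areal scale at 25.3°: h·k = 1.000 × 0.7125 = 0.7125.
Ratio = 1.281/0.7125 ≈ 1.80.

1.80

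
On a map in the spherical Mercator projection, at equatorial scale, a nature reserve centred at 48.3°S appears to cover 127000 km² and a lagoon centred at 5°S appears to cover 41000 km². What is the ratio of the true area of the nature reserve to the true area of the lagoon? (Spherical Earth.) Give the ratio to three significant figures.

On Mercator the areal scale is sec²φ, so true area = apparent × cos²φ.
True area of nature reserve: 127000 × cos²(48.3°) = 127000 × 0.4425 = 56200 km².
True area of lagoon: 41000 × cos²(5°) = 41000 × 0.9924 = 40690 km².
Ratio = 56200 / 40690 ≈ 1.38.

1.38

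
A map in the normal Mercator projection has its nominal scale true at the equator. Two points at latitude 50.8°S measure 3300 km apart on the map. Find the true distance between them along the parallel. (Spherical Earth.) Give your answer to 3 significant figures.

2090 km

For Mercator, h = k = sec φ (a conformal cylindrical projection has a single point scale, 1/cos φ).
Along the parallel at 50.8°, map distances are exaggerated by k = sec 50.8° = 1.582.
True distance = 3300 / 1.582 = 3300 × cos 50.8° ≈ 2090 km.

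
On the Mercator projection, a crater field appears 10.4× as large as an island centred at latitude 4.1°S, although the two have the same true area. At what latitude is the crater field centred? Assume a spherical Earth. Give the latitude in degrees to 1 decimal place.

72.0°

For equal true areas on Mercator, apparent areas scale as sec²φ, so the ratio is cos²φ₂ / cos²φ₁.
cos²φ₂ / cos²φ₁ = 10.4  ⇒  cos φ₁ = cos 4.1° / √10.4 = 0.9974/3.225 = 0.3093.
φ₁ = arccos(0.3093) ≈ 72.0°.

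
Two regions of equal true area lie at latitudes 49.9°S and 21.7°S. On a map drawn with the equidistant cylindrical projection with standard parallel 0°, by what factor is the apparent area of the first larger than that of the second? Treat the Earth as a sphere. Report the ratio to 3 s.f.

1.44

In the plate carrée (x = Rλ, y = Rφ), meridians are true-scale (h = 1) and parallels are stretched by k = sec φ.
Areal scale at 49.9°: h·k = 1.000 × 1.552 = 1.552.
Areal scale at 21.7°: h·k = 1.000 × 1.076 = 1.076.
Ratio = 1.552/1.076 ≈ 1.44.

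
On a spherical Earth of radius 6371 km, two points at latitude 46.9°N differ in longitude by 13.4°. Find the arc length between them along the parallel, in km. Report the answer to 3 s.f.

1020 km

Arc length along a parallel = R cos φ · Δλ (with Δλ in radians).
= 6371 × cos 46.9° × (13.4° × π/180) = 6371 × 0.6833 × 0.2339 ≈ 1020 km.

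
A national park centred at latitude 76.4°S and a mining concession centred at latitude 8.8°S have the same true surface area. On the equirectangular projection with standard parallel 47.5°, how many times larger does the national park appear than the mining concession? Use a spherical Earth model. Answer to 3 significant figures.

In the equirectangular projection with standard parallel φ₀ = 47.5° (x = Rλ cos φ₀, y = Rφ), meridians are true-scale (h = 1) and the parallel scale is k = cos φ₀ / cos φ.
Areal scale at 76.4°: h·k = 1.000 × 2.873 = 2.873.
Areal scale at 8.8°: h·k = 1.000 × 0.6836 = 0.6836.
Ratio = 2.873/0.6836 ≈ 4.20.

4.20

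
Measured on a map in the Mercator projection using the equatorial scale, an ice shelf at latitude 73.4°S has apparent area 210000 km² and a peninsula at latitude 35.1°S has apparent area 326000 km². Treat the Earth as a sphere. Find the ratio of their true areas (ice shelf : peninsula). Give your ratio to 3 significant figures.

Mercator's areal exaggeration is sec²φ; hence true area = (apparent area) · cos²φ.
True area of ice shelf: 210000 × cos²(73.4°) = 210000 × 0.08162 = 17140 km².
True area of peninsula: 326000 × cos²(35.1°) = 326000 × 0.6694 = 218200 km².
Ratio = 17140 / 218200 ≈ 0.0785.

0.0785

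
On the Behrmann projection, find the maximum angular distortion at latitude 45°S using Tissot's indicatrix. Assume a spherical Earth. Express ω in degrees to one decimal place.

The Behrmann projection is cylindrical equal-area with φ₀ = 30°. A cylindrical equal-area projection with standard parallel φ₀ has meridian scale h = cos φ / cos φ₀ and parallel scale k = cos φ₀ / cos φ (so areas are preserved, h·k = 1).
At 45°: h = 0.8165, k = 1.225; principal scales a = 1.225, b = 0.8165.
sin(ω/2) = (a − b)/(a + b) = 0.4082/2.041 = 0.2000, so ω = 2 arcsin(0.2000) ≈ 23.1°.

23.1°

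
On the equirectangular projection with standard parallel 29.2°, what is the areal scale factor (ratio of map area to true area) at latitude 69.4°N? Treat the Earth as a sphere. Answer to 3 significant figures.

The equidistant cylindrical projection with φ₀ = 29.2° has h = 1 (meridians true) and k = cos φ₀ / cos φ along parallels.
Areal scale = h·k = 1 × cos φ₀ / cos φ; at 69.4°, h = 1.000, k = 2.481, so h·k = 2.481.

2.48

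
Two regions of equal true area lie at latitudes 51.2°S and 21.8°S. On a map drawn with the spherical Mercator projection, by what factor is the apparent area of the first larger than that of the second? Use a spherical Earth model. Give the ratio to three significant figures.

Mercator is conformal with k = sec φ, so areal scale = k² = sec²φ.
At 51.2°: sec²(51.2°) = 1/0.6266² = 2.547.
At 21.8°: sec²(21.8°) = 1/0.9285² = 1.160.
Ratio = 2.547/1.160 = cos²(21.8°)/cos²(51.2°) ≈ 2.20.

2.20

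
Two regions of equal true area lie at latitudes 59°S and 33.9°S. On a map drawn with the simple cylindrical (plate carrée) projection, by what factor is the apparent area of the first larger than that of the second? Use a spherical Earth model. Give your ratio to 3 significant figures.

1.61

In the plate carrée (x = Rλ, y = Rφ), meridians are true-scale (h = 1) and parallels are stretched by k = sec φ.
Areal scale at 59°: h·k = 1.000 × 1.942 = 1.942.
Areal scale at 33.9°: h·k = 1.000 × 1.205 = 1.205.
Ratio = 1.942/1.205 ≈ 1.61.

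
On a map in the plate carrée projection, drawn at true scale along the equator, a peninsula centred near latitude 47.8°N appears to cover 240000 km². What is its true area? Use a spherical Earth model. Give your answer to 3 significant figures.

161000 km²

For the equirectangular projection with φ₀ = 0 (plate carrée), h = 1 along meridians and k = sec φ along parallels.
Areal scale = h·k = 1 × sec φ; at 47.8°, h = 1.000, k = 1.489, so h·k = 1.489.
True area = apparent / (areal scale) = 240000 / 1.489 ≈ 161000 km².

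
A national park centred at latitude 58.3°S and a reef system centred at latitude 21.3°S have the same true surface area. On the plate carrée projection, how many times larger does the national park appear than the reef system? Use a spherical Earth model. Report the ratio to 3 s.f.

In the plate carrée (x = Rλ, y = Rφ), meridians are true-scale (h = 1) and parallels are stretched by k = sec φ.
Areal scale at 58.3°: h·k = 1.000 × 1.903 = 1.903.
Areal scale at 21.3°: h·k = 1.000 × 1.073 = 1.073.
Ratio = 1.903/1.073 ≈ 1.77.

1.77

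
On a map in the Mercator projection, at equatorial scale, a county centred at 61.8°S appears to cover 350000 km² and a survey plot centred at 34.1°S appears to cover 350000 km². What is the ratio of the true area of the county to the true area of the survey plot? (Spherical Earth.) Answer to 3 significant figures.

0.326

On Mercator the areal scale is sec²φ, so true area = apparent × cos²φ.
True area of county: 350000 × cos²(61.8°) = 350000 × 0.2233 = 78160 km².
True area of survey plot: 350000 × cos²(34.1°) = 350000 × 0.6857 = 240000 km².
Ratio = 78160 / 240000 ≈ 0.326.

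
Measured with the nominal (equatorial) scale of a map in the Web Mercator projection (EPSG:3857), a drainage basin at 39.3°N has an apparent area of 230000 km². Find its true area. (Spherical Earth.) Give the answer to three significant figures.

Mercator is conformal, so the point scale is isotropic: h = k = sec φ = 1/cos φ.
Areal scale = k² = sec²φ = 1/cos²(39.3°) = 1/0.7738² = 1.670.
True area = apparent / (areal scale) = 230000 / 1.670 ≈ 138000 km².

138000 km²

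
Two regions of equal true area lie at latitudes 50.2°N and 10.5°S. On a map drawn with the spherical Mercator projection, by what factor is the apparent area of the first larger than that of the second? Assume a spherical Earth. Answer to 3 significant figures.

Mercator is conformal with k = sec φ, so areal scale = k² = sec²φ.
At 50.2°: sec²(50.2°) = 1/0.6401² = 2.441.
At 10.5°: sec²(10.5°) = 1/0.9833² = 1.034.
Ratio = 2.441/1.034 = cos²(10.5°)/cos²(50.2°) ≈ 2.36.

2.36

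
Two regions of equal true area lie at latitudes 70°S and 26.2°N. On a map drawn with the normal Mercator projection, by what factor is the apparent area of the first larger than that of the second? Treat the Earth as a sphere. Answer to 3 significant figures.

6.88

On Mercator, area is exaggerated by sec²φ = 1/cos²φ.
At 70°: sec²(70°) = 1/0.3420² = 8.549.
At 26.2°: sec²(26.2°) = 1/0.8973² = 1.242.
Ratio = 8.549/1.242 = cos²(26.2°)/cos²(70°) ≈ 6.88.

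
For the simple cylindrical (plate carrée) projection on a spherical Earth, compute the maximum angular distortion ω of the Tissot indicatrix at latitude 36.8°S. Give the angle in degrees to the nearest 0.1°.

For the equirectangular projection with φ₀ = 0 (plate carrée), h = 1 along meridians and k = sec φ along parallels.
At 36.8°: h = 1.000, k = 1.249; principal scales a = 1.249, b = 1.000.
sin(ω/2) = (a − b)/(a + b) = 0.2489/2.249 = 0.1107, so ω = 2 arcsin(0.1107) ≈ 12.7°.

12.7°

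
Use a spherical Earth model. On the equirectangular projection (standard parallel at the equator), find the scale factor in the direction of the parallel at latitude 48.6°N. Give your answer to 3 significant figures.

1.51

In the plate carrée (x = Rλ, y = Rφ), meridians are true-scale (h = 1) and parallels are stretched by k = sec φ.
k = 1/cos 48.6° = 1/0.6613 = 1.512.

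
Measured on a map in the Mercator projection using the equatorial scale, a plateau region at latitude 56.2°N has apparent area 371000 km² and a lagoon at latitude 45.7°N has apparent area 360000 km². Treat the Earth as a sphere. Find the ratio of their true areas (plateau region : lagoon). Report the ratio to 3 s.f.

0.654

Mercator's areal exaggeration is sec²φ; hence true area = (apparent area) · cos²φ.
True area of plateau region: 371000 × cos²(56.2°) = 371000 × 0.3095 = 114800 km².
True area of lagoon: 360000 × cos²(45.7°) = 360000 × 0.4878 = 175600 km².
Ratio = 114800 / 175600 ≈ 0.654.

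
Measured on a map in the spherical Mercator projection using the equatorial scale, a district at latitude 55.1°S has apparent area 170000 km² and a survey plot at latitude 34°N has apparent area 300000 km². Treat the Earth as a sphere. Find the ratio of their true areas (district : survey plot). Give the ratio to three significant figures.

Mercator's areal exaggeration is sec²φ; hence true area = (apparent area) · cos²φ.
True area of district: 170000 × cos²(55.1°) = 170000 × 0.3274 = 55650 km².
True area of survey plot: 300000 × cos²(34°) = 300000 × 0.6873 = 206200 km².
Ratio = 55650 / 206200 ≈ 0.270.

0.270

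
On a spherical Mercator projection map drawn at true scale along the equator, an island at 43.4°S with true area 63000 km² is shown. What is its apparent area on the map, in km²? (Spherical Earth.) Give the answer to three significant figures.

119000 km²

For Mercator, h = k = sec φ (a conformal cylindrical projection has a single point scale, 1/cos φ).
Areal scale = k² = sec²φ = 1/cos²(43.4°) = 1/0.7266² = 1.894.
Apparent area = 63000 × 1.894 ≈ 119000 km².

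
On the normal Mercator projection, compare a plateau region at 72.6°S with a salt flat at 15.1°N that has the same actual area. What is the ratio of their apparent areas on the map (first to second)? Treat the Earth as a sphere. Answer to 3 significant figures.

10.4

Mercator areal scale is sec²φ.
At 72.6°: sec²(72.6°) = 1/0.2990² = 11.18.
At 15.1°: sec²(15.1°) = 1/0.9655² = 1.073.
Ratio = 11.18/1.073 = cos²(15.1°)/cos²(72.6°) ≈ 10.4.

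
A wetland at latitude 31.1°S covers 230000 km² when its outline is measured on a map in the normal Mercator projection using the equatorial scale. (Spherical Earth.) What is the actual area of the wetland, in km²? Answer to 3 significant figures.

Mercator is conformal, so the point scale is isotropic: h = k = sec φ = 1/cos φ.
Areal scale = k² = sec²φ = 1/cos²(31.1°) = 1/0.8563² = 1.364.
True area = apparent / (areal scale) = 230000 / 1.364 ≈ 169000 km².

169000 km²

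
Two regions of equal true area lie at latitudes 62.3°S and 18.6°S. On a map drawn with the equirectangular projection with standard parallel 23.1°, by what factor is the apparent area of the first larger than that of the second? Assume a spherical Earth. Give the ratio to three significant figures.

2.04

With standard parallel φ₀ = 23.1°, the equirectangular projection gives x = Rλ cos φ₀, y = Rφ, so h = 1 and k = cos 23.1° / cos φ.
Areal scale at 62.3°: h·k = 1.000 × 1.979 = 1.979.
Areal scale at 18.6°: h·k = 1.000 × 0.9705 = 0.9705.
Ratio = 1.979/0.9705 ≈ 2.04.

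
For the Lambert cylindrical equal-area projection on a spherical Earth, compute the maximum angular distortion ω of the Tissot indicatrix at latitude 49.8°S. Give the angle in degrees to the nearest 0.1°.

The Lambert cylindrical equal-area projection is the cylindrical equal-area projection with its standard parallel at the equator (φ₀ = 0). For cylindrical equal-area with standard parallel φ₀, h = cos φ / cos φ₀ and k = cos φ₀ / cos φ, so h·k = 1.
At 49.8°: h = 0.6455, k = 1.549; principal scales a = 1.549, b = 0.6455.
sin(ω/2) = (a − b)/(a + b) = 0.9038/2.195 = 0.4118, so ω = 2 arcsin(0.4118) ≈ 48.6°.

48.6°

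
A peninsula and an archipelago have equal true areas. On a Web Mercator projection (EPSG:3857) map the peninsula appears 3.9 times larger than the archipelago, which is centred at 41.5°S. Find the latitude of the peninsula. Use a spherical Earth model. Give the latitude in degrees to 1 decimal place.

67.7°

Mercator areal scale is sec²φ, so apparent-area ratio = sec²φ₁ / sec²φ₂ = cos²φ₂ / cos²φ₁.
cos²φ₂ / cos²φ₁ = 3.9  ⇒  cos φ₁ = cos 41.5° / √3.9 = 0.7490/1.975 = 0.3792.
φ₁ = arccos(0.3792) ≈ 67.7°.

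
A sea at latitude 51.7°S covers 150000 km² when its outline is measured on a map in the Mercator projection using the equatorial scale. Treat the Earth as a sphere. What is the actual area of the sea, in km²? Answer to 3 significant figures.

57600 km²

Mercator is conformal, so the point scale is isotropic: h = k = sec φ = 1/cos φ.
Areal scale = k² = sec²φ = 1/cos²(51.7°) = 1/0.6198² = 2.603.
True area = apparent / (areal scale) = 150000 / 2.603 ≈ 57600 km².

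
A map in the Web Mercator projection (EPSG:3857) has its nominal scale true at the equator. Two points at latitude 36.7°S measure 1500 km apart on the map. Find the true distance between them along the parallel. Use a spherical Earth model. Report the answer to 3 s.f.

1200 km

For Mercator, h = k = sec φ (a conformal cylindrical projection has a single point scale, 1/cos φ).
Along the parallel at 36.7°, map distances are exaggerated by k = sec 36.7° = 1.247.
True distance = 1500 / 1.247 = 1500 × cos 36.7° ≈ 1200 km.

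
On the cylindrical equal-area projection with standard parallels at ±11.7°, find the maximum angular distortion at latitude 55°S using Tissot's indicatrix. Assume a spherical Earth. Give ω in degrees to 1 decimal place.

For cylindrical equal-area with standard parallel φ₀, h = cos φ / cos φ₀ and k = cos φ₀ / cos φ, so h·k = 1.
At 55°: h = 0.5857, k = 1.707; principal scales a = 1.707, b = 0.5857.
sin(ω/2) = (a − b)/(a + b) = 1.121/2.293 = 0.4891, so ω = 2 arcsin(0.4891) ≈ 58.6°.

58.6°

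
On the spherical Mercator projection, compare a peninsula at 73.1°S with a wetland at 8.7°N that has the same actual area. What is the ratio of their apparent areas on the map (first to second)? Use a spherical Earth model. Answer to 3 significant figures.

Mercator is conformal with k = sec φ, so areal scale = k² = sec²φ.
At 73.1°: sec²(73.1°) = 1/0.2907² = 11.83.
At 8.7°: sec²(8.7°) = 1/0.9885² = 1.023.
Ratio = 11.83/1.023 = cos²(8.7°)/cos²(73.1°) ≈ 11.6.

11.6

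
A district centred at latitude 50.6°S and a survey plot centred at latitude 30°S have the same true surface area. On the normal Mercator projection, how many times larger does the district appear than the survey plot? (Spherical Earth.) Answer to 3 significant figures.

Mercator areal scale is sec²φ.
At 50.6°: sec²(50.6°) = 1/0.6347² = 2.482.
At 30°: sec²(30°) = 1/0.8660² = 1.333.
Ratio = 2.482/1.333 = cos²(30°)/cos²(50.6°) ≈ 1.86.

1.86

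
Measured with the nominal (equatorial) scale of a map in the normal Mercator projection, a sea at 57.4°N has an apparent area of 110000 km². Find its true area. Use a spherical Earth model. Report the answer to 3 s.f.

31900 km²

Mercator is conformal, so the point scale is isotropic: h = k = sec φ = 1/cos φ.
Areal scale = k² = sec²φ = 1/cos²(57.4°) = 1/0.5388² = 3.445.
True area = apparent / (areal scale) = 110000 / 3.445 ≈ 31900 km².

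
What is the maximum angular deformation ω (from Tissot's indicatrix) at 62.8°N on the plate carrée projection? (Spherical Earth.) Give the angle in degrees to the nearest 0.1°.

43.8°

Plate carrée maps x = Rλ, y = Rφ. The meridian scale is h = 1 and the parallel scale is k = 1/cos φ = sec φ.
At 62.8°: h = 1.000, k = 2.188; principal scales a = 2.188, b = 1.000.
sin(ω/2) = (a − b)/(a + b) = 1.188/3.188 = 0.3726, so ω = 2 arcsin(0.3726) ≈ 43.8°.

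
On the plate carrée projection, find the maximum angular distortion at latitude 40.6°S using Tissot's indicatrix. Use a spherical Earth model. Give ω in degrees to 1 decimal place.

Plate carrée maps x = Rλ, y = Rφ. The meridian scale is h = 1 and the parallel scale is k = 1/cos φ = sec φ.
At 40.6°: h = 1.000, k = 1.317; principal scales a = 1.317, b = 1.000.
sin(ω/2) = (a − b)/(a + b) = 0.3171/2.317 = 0.1368, so ω = 2 arcsin(0.1368) ≈ 15.7°.

15.7°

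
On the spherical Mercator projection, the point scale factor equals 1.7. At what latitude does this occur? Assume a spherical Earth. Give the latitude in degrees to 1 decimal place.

Mercator scale is k = sec φ = 1/cos φ.
1/cos φ = 1.7  ⇒  cos φ = 0.5882  ⇒  φ = arccos(0.5882) ≈ 54.0°.

54.0°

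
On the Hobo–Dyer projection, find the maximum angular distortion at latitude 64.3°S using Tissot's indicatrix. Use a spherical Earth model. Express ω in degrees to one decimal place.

Hobo–Dyer is a cylindrical equal-area projection with standard parallels at ±37.5°. Cylindrical equal-area (φ₀ = 37.5°): h = cos φ / cos 37.5° along meridians, k = cos 37.5° / cos φ along parallels; h·k = 1.
At 64.3°: h = 0.5466, k = 1.829; principal scales a = 1.829, b = 0.5466.
sin(ω/2) = (a − b)/(a + b) = 1.283/2.376 = 0.5399, so ω = 2 arcsin(0.5399) ≈ 65.4°.

65.4°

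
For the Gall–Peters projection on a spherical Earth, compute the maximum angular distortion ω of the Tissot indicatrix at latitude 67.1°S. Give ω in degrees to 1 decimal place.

64.7°

Gall–Peters is a cylindrical equal-area projection with standard parallels at ±45°. Cylindrical equal-area (φ₀ = 45°): h = cos φ / cos 45° along meridians, k = cos 45° / cos φ along parallels; h·k = 1.
At 67.1°: h = 0.5503, k = 1.817; principal scales a = 1.817, b = 0.5503.
sin(ω/2) = (a − b)/(a + b) = 1.267/2.367 = 0.5351, so ω = 2 arcsin(0.5351) ≈ 64.7°.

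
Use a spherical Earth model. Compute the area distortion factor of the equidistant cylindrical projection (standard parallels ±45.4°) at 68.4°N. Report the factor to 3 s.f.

In the equirectangular projection with standard parallel φ₀ = 45.4° (x = Rλ cos φ₀, y = Rφ), meridians are true-scale (h = 1) and the parallel scale is k = cos φ₀ / cos φ.
Areal scale = h·k = 1 × cos φ₀ / cos φ; at 68.4°, h = 1.000, k = 1.907, so h·k = 1.907.

1.91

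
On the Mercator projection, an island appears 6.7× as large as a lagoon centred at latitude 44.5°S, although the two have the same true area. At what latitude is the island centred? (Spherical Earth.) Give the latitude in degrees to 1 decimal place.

For equal true areas on Mercator, apparent areas scale as sec²φ, so the ratio is cos²φ₂ / cos²φ₁.
cos²φ₂ / cos²φ₁ = 6.7  ⇒  cos φ₁ = cos 44.5° / √6.7 = 0.7133/2.588 = 0.2756.
φ₁ = arccos(0.2756) ≈ 74.0°.

74.0°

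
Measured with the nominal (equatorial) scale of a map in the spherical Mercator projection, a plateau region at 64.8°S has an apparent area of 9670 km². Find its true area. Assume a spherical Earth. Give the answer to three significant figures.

The Mercator projection is conformal; its linear scale factor is the same in every direction and equals sec φ = 1/cos φ.
Areal scale = k² = sec²φ = 1/cos²(64.8°) = 1/0.4258² = 5.516.
True area = apparent / (areal scale) = 9670 / 5.516 ≈ 1750 km².

1750 km²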